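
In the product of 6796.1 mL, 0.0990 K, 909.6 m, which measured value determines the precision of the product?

0.0990 K

6796.1 mL → 5 s.f.; 0.0990 K → 3 s.f.; 909.6 m → 4 s.f.
The fewest is 3 significant figures, from 0.0990 K.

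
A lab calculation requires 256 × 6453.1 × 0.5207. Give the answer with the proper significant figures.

8.60 × 10⁵

256 × 6453.1 × 0.5207 = 860193.06752
Multiplication/division keeps the fewest significant figures: 256 → 3 s.f., 6453.1 → 5 s.f., 0.5207 → 4 s.f.; limit is 3.
Rounded to 3 significant figures: 8.60 × 10⁵.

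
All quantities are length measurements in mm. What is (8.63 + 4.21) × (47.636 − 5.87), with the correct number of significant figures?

536.3 mm²

8.63 + 4.21 = 12.84, limited to 2 d.p. → 4 s.f.; 47.636 − 5.87 = 41.766, limited to 2 d.p. → 4 s.f.
Carrying full precision, 12.84 × 41.766 = 536.27544; keep min(4, 4) = 4 s.f.
Rounded to 4 significant figures: 536.3 mm².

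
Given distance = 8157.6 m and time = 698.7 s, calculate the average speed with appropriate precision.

11.68 m/s

average speed = 8157.6 m ÷ 698.7 s = 11.6753971662… m/s.
8157.6 has 5 significant figures; 698.7 has 4.
Division/multiplication keeps the fewest: 4 significant figures.
Rounded: 11.68 m/s.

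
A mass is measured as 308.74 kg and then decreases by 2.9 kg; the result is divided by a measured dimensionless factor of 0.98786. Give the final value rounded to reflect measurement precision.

308.74 kg − 2.9 kg = 305.84 kg; the difference is limited to 1 decimal place (4 s.f.).
Carrying full precision, 305.84 ÷ 0.98786 = 309.598526107… kg; 0.98786 has 5 s.f., so the result keeps min(4, 5) = 4 s.f.
Rounded to 4 significant figures: 309.6 kg.

309.6 kg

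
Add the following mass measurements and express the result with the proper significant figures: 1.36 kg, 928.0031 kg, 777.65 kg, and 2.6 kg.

1.36 kg + 928.0031 kg + 777.65 kg + 2.6 kg = 1709.6131 kg.
Addition/subtraction keeps the fewest decimal places: 1.36 → 2 decimal places, 928.0031 → 4 decimal places, 777.65 → 2 decimal places, 2.6 → 1 decimal place; limit is 1.
Rounded to 1 decimal place: 1709.6 kg.

1709.6 kg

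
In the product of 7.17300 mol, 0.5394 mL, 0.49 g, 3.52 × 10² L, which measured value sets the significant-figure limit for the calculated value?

0.49 g

7.17300 mol → 6 s.f.; 0.5394 mL → 4 s.f.; 0.49 g → 2 s.f.; 3.52 × 10² L → 3 s.f.
The fewest is 2 significant figures, from 0.49 g.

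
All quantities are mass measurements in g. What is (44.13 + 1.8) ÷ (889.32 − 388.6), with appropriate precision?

44.13 + 1.8 = 45.93, limited to 1 d.p. → 3 s.f.; 889.32 − 388.6 = 500.72, limited to 1 d.p. → 4 s.f.
Carrying full precision, 45.93 ÷ 500.72 = 0.091727911807…; keep min(3, 4) = 3 s.f.
Rounded to 3 significant figures: 0.0917.

0.0917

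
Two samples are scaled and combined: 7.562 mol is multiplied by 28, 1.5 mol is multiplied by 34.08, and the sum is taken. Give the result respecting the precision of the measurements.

2.6 × 10² mol

7.562 × 28 = 211.736 → 2.1 × 10² mol (2 s.f., last digit at the 10^1 place).
1.5 × 34.08 = 51.12 → 51 mol (2 s.f., last digit at the 10^0 place).
Sum: 262.856 mol; keep the coarser place, 10^1.
Result: 2.6 × 10² mol.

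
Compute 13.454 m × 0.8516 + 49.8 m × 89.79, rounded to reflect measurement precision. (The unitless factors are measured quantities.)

4.48 × 10^3 m

13.454 × 0.8516 = 11.4574264 → 11.46 m (4 s.f., last digit at the 10^-2 place).
49.8 × 89.79 = 4471.542 → 4.47 × 10^3 m (3 s.f., last digit at the 10^1 place).
Sum: 4482.9994264 m; keep the coarser place, 10^1.
Result: 4.48 × 10^3 m.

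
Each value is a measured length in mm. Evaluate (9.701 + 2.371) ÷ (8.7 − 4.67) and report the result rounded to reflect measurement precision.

3.0

9.701 + 2.371 = 12.072, limited to 3 d.p. → 5 s.f.; 8.7 − 4.67 = 4.03, limited to 1 d.p. → 2 s.f.
Carrying full precision, 12.072 ÷ 4.03 = 2.99553349876…; keep min(5, 2) = 2 s.f.
Rounded to 2 significant figures: 3.0.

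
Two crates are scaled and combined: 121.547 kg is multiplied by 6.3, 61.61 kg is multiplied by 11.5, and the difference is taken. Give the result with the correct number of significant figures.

6 × 10¹ kg

121.547 × 6.3 = 765.7461 → 7.7 × 10² kg (2 s.f., last digit at the 10^1 place).
61.61 × 11.5 = 708.515 → 709 kg (3 s.f., last digit at the 10^0 place).
Difference: 57.2311 kg; keep the coarser place, 10^1.
Result: 6 × 10¹ kg.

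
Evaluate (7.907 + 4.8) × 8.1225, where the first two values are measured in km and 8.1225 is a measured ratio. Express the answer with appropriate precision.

103 km

7.907 km + 4.8 km = 12.707 km; the sum is limited to 1 decimal place (3 s.f.).
Carrying full precision, 12.707 × 8.1225 = 103.2126075 km; 8.1225 has 5 s.f., so the result keeps min(3, 5) = 3 s.f.
Rounded to 3 significant figures: 103 km.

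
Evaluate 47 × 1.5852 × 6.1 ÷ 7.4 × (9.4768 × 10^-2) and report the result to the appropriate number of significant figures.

5.8

47 × 1.5852 × 6.1 ÷ 7.4 × (9.4768 × 10^-2) = 5.82025150988…
Multiplication/division keeps the fewest significant figures: 47 → 2 s.f., 1.5852 → 5 s.f., 6.1 → 2 s.f., 7.4 → 2 s.f., 9.4768 × 10^-2 → 5 s.f.; limit is 2.
Rounded to 2 significant figures: 5.8.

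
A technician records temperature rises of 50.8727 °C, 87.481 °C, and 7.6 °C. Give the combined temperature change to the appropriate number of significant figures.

146.0 °C

50.8727 °C + 87.481 °C + 7.6 °C = 145.9537 °C.
Addition/subtraction keeps the fewest decimal places: 50.8727 → 4 decimal places, 87.481 → 3 decimal places, 7.6 → 1 decimal place; limit is 1.
Rounded to 1 decimal place: 146.0 °C.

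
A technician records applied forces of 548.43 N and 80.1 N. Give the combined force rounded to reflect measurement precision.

548.43 N + 80.1 N = 628.53 N.
Addition/subtraction keeps the fewest decimal places: 548.43 → 2 decimal places, 80.1 → 1 decimal place; limit is 1.
Rounded to 1 decimal place: 628.5 N.

628.5 N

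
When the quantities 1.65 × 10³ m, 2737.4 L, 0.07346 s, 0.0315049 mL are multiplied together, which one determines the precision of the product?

1.65 × 10³ m

1.65 × 10³ m → 3 s.f.; 2737.4 L → 5 s.f.; 0.07346 s → 4 s.f.; 0.0315049 mL → 6 s.f.
The fewest is 3 significant figures, from 1.65 × 10³ m.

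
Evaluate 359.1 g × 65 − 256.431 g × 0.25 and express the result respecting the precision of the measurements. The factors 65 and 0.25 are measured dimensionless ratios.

359.1 × 65 = 23341.5 → 2.3 × 10⁴ g (2 s.f., last digit at the 10^3 place).
256.431 × 0.25 = 64.10775 → 64 g (2 s.f., last digit at the 10^0 place).
Difference: 23277.39225 g; keep the coarser place, 10^3.
Result: 2.3 × 10⁴ g.

2.3 × 10⁴ g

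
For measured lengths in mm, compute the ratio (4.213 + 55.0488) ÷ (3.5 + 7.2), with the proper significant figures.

5.54

4.213 + 55.0488 = 59.2618, limited to 3 d.p. → 5 s.f.; 3.5 + 7.2 = 10.7, limited to 1 d.p. → 3 s.f.
Carrying full precision, 59.2618 ÷ 10.7 = 5.53848598131…; keep min(5, 3) = 3 s.f.
Rounded to 3 significant figures: 5.54.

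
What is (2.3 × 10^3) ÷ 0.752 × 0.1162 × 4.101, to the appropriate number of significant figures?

1.5 × 10^3

(2.3 × 10^3) ÷ 0.752 × 0.1162 × 4.101 = 1457.49103723…
Multiplication/division keeps the fewest significant figures: 2.3 × 10^3 → 2 s.f., 0.752 → 3 s.f., 0.1162 → 4 s.f., 4.101 → 4 s.f.; limit is 2.
Rounded to 2 significant figures: 1.5 × 10^3.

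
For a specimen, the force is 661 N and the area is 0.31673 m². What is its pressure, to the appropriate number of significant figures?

2.09 × 10³ Pa

pressure = 661 N ÷ 0.31673 m² = 2086.95103085… Pa.
661 has 3 significant figures; 0.31673 has 5.
Division/multiplication keeps the fewest: 3 significant figures.
Rounded: 2.09 × 10³ Pa.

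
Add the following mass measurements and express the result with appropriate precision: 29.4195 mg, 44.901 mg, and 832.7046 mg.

907.025 mg

29.4195 mg + 44.901 mg + 832.7046 mg = 907.0251 mg.
Addition/subtraction keeps the fewest decimal places: 29.4195 → 4 decimal places, 44.901 → 3 decimal places, 832.7046 → 4 decimal places; limit is 3.
Rounded to 3 decimal places: 907.025 mg.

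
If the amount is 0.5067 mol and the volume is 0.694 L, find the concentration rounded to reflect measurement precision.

concentration = 0.5067 mol ÷ 0.694 L = 0.730115273775… mol/L.
0.5067 has 4 significant figures; 0.694 has 3.
Division/multiplication keeps the fewest: 3 significant figures.
Rounded: 0.730 mol/L.

0.730 mol/L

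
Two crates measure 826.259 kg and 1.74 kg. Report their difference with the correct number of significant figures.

8.2452 × 10^2 kg

826.259 kg − 1.74 kg = 824.519 kg.
Addition/subtraction keeps the fewest decimal places: 826.259 → 3 decimal places, 1.74 → 2 decimal places; limit is 2.
Rounded to 2 decimal places: 8.2452 × 10^2 kg.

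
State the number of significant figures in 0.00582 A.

3

0.00582: leading zeros are not significant.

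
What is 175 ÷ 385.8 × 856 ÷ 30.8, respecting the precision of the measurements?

175 ÷ 385.8 × 856 ÷ 30.8 = 12.606626137…
Multiplication/division keeps the fewest significant figures: 175 → 3 s.f., 385.8 → 4 s.f., 856 → 3 s.f., 30.8 → 3 s.f.; limit is 3.
Rounded to 3 significant figures: 12.6.

12.6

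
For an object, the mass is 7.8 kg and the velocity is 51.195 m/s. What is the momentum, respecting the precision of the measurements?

momentum = 7.8 kg × 51.195 m/s = 399.321 kg·m/s.
7.8 has 2 significant figures; 51.195 has 5.
Division/multiplication keeps the fewest: 2 significant figures.
Rounded: 4.0 × 10² kg·m/s.

4.0 × 10² kg·m/s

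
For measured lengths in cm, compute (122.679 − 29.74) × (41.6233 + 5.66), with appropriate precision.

4394 cm²

122.679 − 29.74 = 92.939, limited to 2 d.p. → 4 s.f.; 41.6233 + 5.66 = 47.2833, limited to 2 d.p. → 4 s.f.
Carrying full precision, 92.939 × 47.2833 = 4394.4626187; keep min(4, 4) = 4 s.f.
Rounded to 4 significant figures: 4394 cm².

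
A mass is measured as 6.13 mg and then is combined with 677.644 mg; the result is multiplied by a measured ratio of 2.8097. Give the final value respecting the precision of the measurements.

1921.2 mg

6.13 mg + 677.644 mg = 683.774 mg; the sum is limited to 2 decimal places (5 s.f.).
Carrying full precision, 683.774 × 2.8097 = 1921.1998078 mg; 2.8097 has 5 s.f., so the result keeps min(5, 5) = 5 s.f.
Rounded to 5 significant figures: 1921.2 mg.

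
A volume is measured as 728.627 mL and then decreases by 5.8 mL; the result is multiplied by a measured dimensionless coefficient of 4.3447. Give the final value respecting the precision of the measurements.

728.627 mL − 5.8 mL = 722.827 mL; the difference is limited to 1 decimal place (4 s.f.).
Carrying full precision, 722.827 × 4.3447 = 3140.4664669 mL; 4.3447 has 5 s.f., so the result keeps min(4, 5) = 4 s.f.
Rounded to 4 significant figures: 3140. mL.

3140. mL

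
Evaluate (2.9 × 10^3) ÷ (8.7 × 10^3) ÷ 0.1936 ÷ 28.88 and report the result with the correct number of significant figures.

6.0 × 10^-2

(2.9 × 10^3) ÷ (8.7 × 10^3) ÷ 0.1936 ÷ 28.88 = 0.059617835367…
Multiplication/division keeps the fewest significant figures: 2.9 × 10^3 → 2 s.f., 8.7 × 10^3 → 2 s.f., 0.1936 → 4 s.f., 28.88 → 4 s.f.; limit is 2.
Rounded to 2 significant figures: 6.0 × 10^-2.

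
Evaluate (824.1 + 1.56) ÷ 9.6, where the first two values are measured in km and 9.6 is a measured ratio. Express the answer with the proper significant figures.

824.1 km + 1.56 km = 825.66 km; the sum is limited to 1 decimal place (4 s.f.).
Carrying full precision, 825.66 ÷ 9.6 = 86.00625 km; 9.6 has 2 s.f., so the result keeps min(4, 2) = 2 s.f.
Rounded to 2 significant figures: 86 km.

86 km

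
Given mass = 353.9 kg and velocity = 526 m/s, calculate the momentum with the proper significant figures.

1.86 × 10^5 kg·m/s

momentum = 353.9 kg × 526 m/s = 186151.4 kg·m/s.
353.9 has 4 significant figures; 526 has 3.
Division/multiplication keeps the fewest: 3 significant figures.
Rounded: 1.86 × 10^5 kg·m/s.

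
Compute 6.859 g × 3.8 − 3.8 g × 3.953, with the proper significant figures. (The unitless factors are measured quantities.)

11 g

6.859 × 3.8 = 26.0642 → 26 g (2 s.f., last digit at the 10^0 place).
3.8 × 3.953 = 15.0214 → 15 g (2 s.f., last digit at the 10^0 place).
Difference: 11.0428 g; keep the coarser place, 10^0.
Result: 11 g.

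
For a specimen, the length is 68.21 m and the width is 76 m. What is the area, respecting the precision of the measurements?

5.2 × 10^3 m²

area = 68.21 m × 76 m = 5183.96 m².
68.21 has 4 significant figures; 76 has 2.
Division/multiplication keeps the fewest: 2 significant figures.
Rounded: 5.2 × 10^3 m².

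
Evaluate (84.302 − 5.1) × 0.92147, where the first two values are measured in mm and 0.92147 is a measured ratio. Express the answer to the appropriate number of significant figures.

84.302 mm − 5.1 mm = 79.202 mm; the difference is limited to 1 decimal place (3 s.f.).
Carrying full precision, 79.202 × 0.92147 = 72.98226694 mm; 0.92147 has 5 s.f., so the result keeps min(3, 5) = 3 s.f.
Rounded to 3 significant figures: 73.0 mm.

73.0 mm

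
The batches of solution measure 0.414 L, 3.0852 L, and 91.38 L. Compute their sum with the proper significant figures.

94.88 L

0.414 L + 3.0852 L + 91.38 L = 94.8792 L.
Addition/subtraction keeps the fewest decimal places: 0.414 → 3 decimal places, 3.0852 → 4 decimal places, 91.38 → 2 decimal places; limit is 2.
Rounded to 2 decimal places: 94.88 L.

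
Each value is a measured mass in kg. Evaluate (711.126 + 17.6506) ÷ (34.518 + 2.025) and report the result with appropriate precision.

711.126 + 17.6506 = 728.7766, limited to 3 d.p. → 6 s.f.; 34.518 + 2.025 = 36.543, limited to 3 d.p. → 5 s.f.
Carrying full precision, 728.7766 ÷ 36.543 = 19.9429877131…; keep min(6, 5) = 5 s.f.
Rounded to 5 significant figures: 19.943.

19.943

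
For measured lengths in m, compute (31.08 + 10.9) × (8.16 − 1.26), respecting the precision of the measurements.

31.08 + 10.9 = 41.98, limited to 1 d.p. → 3 s.f.; 8.16 − 1.26 = 6.90, limited to 2 d.p. → 3 s.f.
Carrying full precision, 41.98 × 6.90 = 289.662; keep min(3, 3) = 3 s.f.
Rounded to 3 significant figures: 290. m².

290. m²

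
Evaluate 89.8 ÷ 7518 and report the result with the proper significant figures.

89.8 ÷ 7518 = 0.0119446661346…
Multiplication/division keeps the fewest significant figures: 89.8 → 3 s.f., 7518 → 4 s.f.; limit is 3.
Rounded to 3 significant figures: 0.0119.

0.0119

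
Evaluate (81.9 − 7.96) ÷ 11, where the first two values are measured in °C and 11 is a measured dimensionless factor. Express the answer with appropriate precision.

81.9 °C − 7.96 °C = 73.94 °C; the difference is limited to 1 decimal place (3 s.f.).
Carrying full precision, 73.94 ÷ 11 = 6.72181818182… °C; 11 has 2 s.f., so the result keeps min(3, 2) = 2 s.f.
Rounded to 2 significant figures: 6.7 °C.

6.7 °C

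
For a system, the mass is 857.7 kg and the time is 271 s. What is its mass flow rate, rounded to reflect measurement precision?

3.16 kg/s

mass flow rate = 857.7 kg ÷ 271 s = 3.16494464945… kg/s.
857.7 has 4 significant figures; 271 has 3.
Division/multiplication keeps the fewest: 3 significant figures.
Rounded: 3.16 kg/s.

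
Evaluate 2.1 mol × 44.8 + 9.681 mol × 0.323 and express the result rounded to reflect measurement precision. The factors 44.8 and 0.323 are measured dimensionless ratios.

2.1 × 44.8 = 94.08 → 94 mol (2 s.f., last digit at the 10^0 place).
9.681 × 0.323 = 3.126963 → 3.13 mol (3 s.f., last digit at the 10^-2 place).
Sum: 97.206963 mol; keep the coarser place, 10^0.
Result: 97 mol.

97 mol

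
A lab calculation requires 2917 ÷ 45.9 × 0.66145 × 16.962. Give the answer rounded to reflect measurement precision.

2917 ÷ 45.9 × 0.66145 × 16.962 = 713.013615758…
Multiplication/division keeps the fewest significant figures: 2917 → 4 s.f., 45.9 → 3 s.f., 0.66145 → 5 s.f., 16.962 → 5 s.f.; limit is 3.
Rounded to 3 significant figures: 713.

713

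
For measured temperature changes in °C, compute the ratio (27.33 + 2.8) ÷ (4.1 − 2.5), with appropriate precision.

19

27.33 + 2.8 = 30.13, limited to 1 d.p. → 3 s.f.; 4.1 − 2.5 = 1.6, limited to 1 d.p. → 2 s.f.
Carrying full precision, 30.13 ÷ 1.6 = 18.83125; keep min(3, 2) = 2 s.f.
Rounded to 2 significant figures: 19.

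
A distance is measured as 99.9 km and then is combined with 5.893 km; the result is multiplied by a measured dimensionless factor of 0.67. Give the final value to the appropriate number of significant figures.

71 km

99.9 km + 5.893 km = 105.793 km; the sum is limited to 1 decimal place (4 s.f.).
Carrying full precision, 105.793 × 0.67 = 70.88131 km; 0.67 has 2 s.f., so the result keeps min(4, 2) = 2 s.f.
Rounded to 2 significant figures: 71 km.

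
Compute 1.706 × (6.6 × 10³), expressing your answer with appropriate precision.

1.706 × (6.6 × 10³) = 11259.6
Multiplication/division keeps the fewest significant figures: 1.706 → 4 s.f., 6.6 × 10³ → 2 s.f.; limit is 2.
Rounded to 2 significant figures: 1.1 × 10⁴.

1.1 × 10⁴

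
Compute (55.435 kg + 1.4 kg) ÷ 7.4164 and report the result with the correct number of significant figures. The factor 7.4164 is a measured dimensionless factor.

7.66 kg

55.435 kg + 1.4 kg = 56.835 kg; the sum is limited to 1 decimal place (3 s.f.).
Carrying full precision, 56.835 ÷ 7.4164 = 7.66342160617… kg; 7.4164 has 5 s.f., so the result keeps min(3, 5) = 3 s.f.
Rounded to 3 significant figures: 7.66 kg.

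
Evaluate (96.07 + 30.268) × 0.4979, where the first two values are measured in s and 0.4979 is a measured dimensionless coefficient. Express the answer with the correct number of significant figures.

96.07 s + 30.268 s = 126.338 s; the sum is limited to 2 decimal places (5 s.f.).
Carrying full precision, 126.338 × 0.4979 = 62.9036902 s; 0.4979 has 4 s.f., so the result keeps min(5, 4) = 4 s.f.
Rounded to 4 significant figures: 62.90 s.

62.90 s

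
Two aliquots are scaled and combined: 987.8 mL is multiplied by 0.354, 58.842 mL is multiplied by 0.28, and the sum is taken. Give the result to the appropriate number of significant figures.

987.8 × 0.354 = 349.6812 → 3.50 × 10^2 mL (3 s.f., last digit at the 10^0 place).
58.842 × 0.28 = 16.47576 → 16 mL (2 s.f., last digit at the 10^0 place).
Sum: 366.15696 mL; keep the coarser place, 10^0.
Result: 366 mL.

366 mL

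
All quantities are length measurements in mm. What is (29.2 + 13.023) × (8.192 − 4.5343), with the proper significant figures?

29.2 + 13.023 = 42.223, limited to 1 d.p. → 3 s.f.; 8.192 − 4.5343 = 3.6577, limited to 3 d.p. → 4 s.f.
Carrying full precision, 42.223 × 3.6577 = 154.4390671; keep min(3, 4) = 3 s.f.
Rounded to 3 significant figures: 154 mm².

154 mm²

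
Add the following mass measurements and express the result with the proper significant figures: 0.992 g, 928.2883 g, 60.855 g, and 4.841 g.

994.976 g

0.992 g + 928.2883 g + 60.855 g + 4.841 g = 994.9763 g.
Addition/subtraction keeps the fewest decimal places: 0.992 → 3 decimal places, 928.2883 → 4 decimal places, 60.855 → 3 decimal places, 4.841 → 3 decimal places; limit is 3.
Rounded to 3 decimal places: 994.976 g.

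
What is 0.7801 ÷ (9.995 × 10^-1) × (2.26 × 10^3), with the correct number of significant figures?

1.76 × 10^3

0.7801 ÷ (9.995 × 10^-1) × (2.26 × 10^3) = 1763.90795398…
Multiplication/division keeps the fewest significant figures: 0.7801 → 4 s.f., 9.995 × 10^-1 → 4 s.f., 2.26 × 10^3 → 3 s.f.; limit is 3.
Rounded to 3 significant figures: 1.76 × 10^3.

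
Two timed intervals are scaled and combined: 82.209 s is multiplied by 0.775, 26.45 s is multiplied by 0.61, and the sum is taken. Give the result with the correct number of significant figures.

82.209 × 0.775 = 63.711975 → 63.7 s (3 s.f., last digit at the 10^-1 place).
26.45 × 0.61 = 16.1345 → 16 s (2 s.f., last digit at the 10^0 place).
Sum: 79.846475 s; keep the coarser place, 10^0.
Result: 8.0 × 10^1 s.

8.0 × 10^1 s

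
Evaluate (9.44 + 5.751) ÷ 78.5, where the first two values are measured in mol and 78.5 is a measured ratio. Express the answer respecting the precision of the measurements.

0.194 mol

9.44 mol + 5.751 mol = 15.191 mol; the sum is limited to 2 decimal places (4 s.f.).
Carrying full precision, 15.191 ÷ 78.5 = 0.193515923567… mol; 78.5 has 3 s.f., so the result keeps min(4, 3) = 3 s.f.
Rounded to 3 significant figures: 0.194 mol.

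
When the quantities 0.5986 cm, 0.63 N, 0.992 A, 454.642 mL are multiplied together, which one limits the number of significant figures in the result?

0.5986 cm → 4 s.f.; 0.63 N → 2 s.f.; 0.992 A → 3 s.f.; 454.642 mL → 6 s.f.
The fewest is 2 significant figures, from 0.63 N.

0.63 N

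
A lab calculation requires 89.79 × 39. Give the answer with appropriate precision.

3.5 × 10³

89.79 × 39 = 3501.81
Multiplication/division keeps the fewest significant figures: 89.79 → 4 s.f., 39 → 2 s.f.; limit is 2.
Rounded to 2 significant figures: 3.5 × 10³.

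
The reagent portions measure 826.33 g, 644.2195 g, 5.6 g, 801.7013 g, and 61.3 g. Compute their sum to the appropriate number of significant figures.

2339.2 g

826.33 g + 644.2195 g + 5.6 g + 801.7013 g + 61.3 g = 2339.1508 g.
Addition/subtraction keeps the fewest decimal places: 826.33 → 2 decimal places, 644.2195 → 4 decimal places, 5.6 → 1 decimal place, 801.7013 → 4 decimal places, 61.3 → 1 decimal place; limit is 1.
Rounded to 1 decimal place: 2339.2 g.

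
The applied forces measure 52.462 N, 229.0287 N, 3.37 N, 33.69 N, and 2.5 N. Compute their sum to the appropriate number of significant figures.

321.1 N

52.462 N + 229.0287 N + 3.37 N + 33.69 N + 2.5 N = 321.0507 N.
Addition/subtraction keeps the fewest decimal places: 52.462 → 3 decimal places, 229.0287 → 4 decimal places, 3.37 → 2 decimal places, 33.69 → 2 decimal places, 2.5 → 1 decimal place; limit is 1.
Rounded to 1 decimal place: 321.1 N.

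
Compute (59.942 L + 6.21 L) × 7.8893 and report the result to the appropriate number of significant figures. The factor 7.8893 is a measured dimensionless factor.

521.9 L

59.942 L + 6.21 L = 66.152 L; the sum is limited to 2 decimal places (4 s.f.).
Carrying full precision, 66.152 × 7.8893 = 521.8929736 L; 7.8893 has 5 s.f., so the result keeps min(4, 5) = 4 s.f.
Rounded to 4 significant figures: 521.9 L.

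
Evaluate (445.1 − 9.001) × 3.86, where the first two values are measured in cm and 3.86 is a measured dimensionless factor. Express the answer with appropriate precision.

1.68 × 10^3 cm

445.1 cm − 9.001 cm = 436.099 cm; the difference is limited to 1 decimal place (4 s.f.).
Carrying full precision, 436.099 × 3.86 = 1683.34214 cm; 3.86 has 3 s.f., so the result keeps min(4, 3) = 3 s.f.
Rounded to 3 significant figures: 1.68 × 10^3 cm.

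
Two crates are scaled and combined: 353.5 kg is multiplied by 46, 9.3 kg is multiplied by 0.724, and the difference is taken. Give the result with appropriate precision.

353.5 × 46 = 16261 → 1.6 × 10⁴ kg (2 s.f., last digit at the 10^3 place).
9.3 × 0.724 = 6.7332 → 6.7 kg (2 s.f., last digit at the 10^-1 place).
Difference: 16254.2668 kg; keep the coarser place, 10^3.
Result: 1.6 × 10⁴ kg.

1.6 × 10⁴ kg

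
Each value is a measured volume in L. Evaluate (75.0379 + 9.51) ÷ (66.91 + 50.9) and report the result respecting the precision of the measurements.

0.7177

75.0379 + 9.51 = 84.5479, limited to 2 d.p. → 4 s.f.; 66.91 + 50.9 = 117.81, limited to 1 d.p. → 4 s.f.
Carrying full precision, 84.5479 ÷ 117.81 = 0.717663186487…; keep min(4, 4) = 4 s.f.
Rounded to 4 significant figures: 0.7177.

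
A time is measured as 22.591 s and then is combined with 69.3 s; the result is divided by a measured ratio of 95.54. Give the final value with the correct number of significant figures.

0.962 s

22.591 s + 69.3 s = 91.891 s; the sum is limited to 1 decimal place (3 s.f.).
Carrying full precision, 91.891 ÷ 95.54 = 0.961806573163… s; 95.54 has 4 s.f., so the result keeps min(3, 4) = 3 s.f.
Rounded to 3 significant figures: 0.962 s.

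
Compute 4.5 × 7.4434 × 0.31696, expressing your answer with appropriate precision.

4.5 × 7.4434 × 0.31696 = 10.616670288
Multiplication/division keeps the fewest significant figures: 4.5 → 2 s.f., 7.4434 → 5 s.f., 0.31696 → 5 s.f.; limit is 2.
Rounded to 2 significant figures: 11.

11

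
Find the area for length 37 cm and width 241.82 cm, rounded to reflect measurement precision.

8.9 × 10³ cm²

area = 37 cm × 241.82 cm = 8947.34 cm².
37 has 2 significant figures; 241.82 has 5.
Division/multiplication keeps the fewest: 2 significant figures.
Rounded: 8.9 × 10³ cm².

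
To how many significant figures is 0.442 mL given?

3

0.442: leading zeros are not significant.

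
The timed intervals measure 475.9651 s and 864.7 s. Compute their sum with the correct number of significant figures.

475.9651 s + 864.7 s = 1340.6651 s.
Addition/subtraction keeps the fewest decimal places: 475.9651 → 4 decimal places, 864.7 → 1 decimal place; limit is 1.
Rounded to 1 decimal place: 1340.7 s.

1340.7 s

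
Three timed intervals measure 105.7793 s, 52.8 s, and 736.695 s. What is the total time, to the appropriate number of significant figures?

105.7793 s + 52.8 s + 736.695 s = 895.2743 s.
Addition/subtraction keeps the fewest decimal places: 105.7793 → 4 decimal places, 52.8 → 1 decimal place, 736.695 → 3 decimal places; limit is 1.
Rounded to 1 decimal place: 895.3 s.

895.3 s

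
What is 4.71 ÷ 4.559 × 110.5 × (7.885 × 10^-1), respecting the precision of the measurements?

90.0

4.71 ÷ 4.559 × 110.5 × (7.885 × 10^-1) = 90.0150839…
Multiplication/division keeps the fewest significant figures: 4.71 → 3 s.f., 4.559 → 4 s.f., 110.5 → 4 s.f., 7.885 × 10^-1 → 4 s.f.; limit is 3.
Rounded to 3 significant figures: 90.0.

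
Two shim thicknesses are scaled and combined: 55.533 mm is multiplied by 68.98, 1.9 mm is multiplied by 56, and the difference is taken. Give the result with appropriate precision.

3.72 × 10³ mm

55.533 × 68.98 = 3830.66634 → 3831 mm (4 s.f., last digit at the 10^0 place).
1.9 × 56 = 106.4 → 1.1 × 10² mm (2 s.f., last digit at the 10^1 place).
Difference: 3724.26634 mm; keep the coarser place, 10^1.
Result: 3.72 × 10³ mm.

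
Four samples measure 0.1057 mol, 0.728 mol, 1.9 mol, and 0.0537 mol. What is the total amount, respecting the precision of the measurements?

2.8 mol

0.1057 mol + 0.728 mol + 1.9 mol + 0.0537 mol = 2.7874 mol.
Addition/subtraction keeps the fewest decimal places: 0.1057 → 4 decimal places, 0.728 → 3 decimal places, 1.9 → 1 decimal place, 0.0537 → 4 decimal places; limit is 1.
Rounded to 1 decimal place: 2.8 mol.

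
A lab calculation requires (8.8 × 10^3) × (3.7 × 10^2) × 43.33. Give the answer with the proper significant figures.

(8.8 × 10^3) × (3.7 × 10^2) × 43.33 = 141082480
Multiplication/division keeps the fewest significant figures: 8.8 × 10^3 → 2 s.f., 3.7 × 10^2 → 2 s.f., 43.33 → 4 s.f.; limit is 2.
Rounded to 2 significant figures: 1.4 × 10^8.

1.4 × 10^8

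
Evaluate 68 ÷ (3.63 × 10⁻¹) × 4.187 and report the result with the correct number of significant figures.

68 ÷ (3.63 × 10⁻¹) × 4.187 = 784.341597796…
Multiplication/division keeps the fewest significant figures: 68 → 2 s.f., 3.63 × 10⁻¹ → 3 s.f., 4.187 → 4 s.f.; limit is 2.
Rounded to 2 significant figures: 7.8 × 10².

7.8 × 10²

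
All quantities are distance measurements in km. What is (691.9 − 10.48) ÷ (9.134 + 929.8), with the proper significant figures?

691.9 − 10.48 = 681.42, limited to 1 d.p. → 4 s.f.; 9.134 + 929.8 = 938.934, limited to 1 d.p. → 4 s.f.
Carrying full precision, 681.42 ÷ 938.934 = 0.725737911291…; keep min(4, 4) = 4 s.f.
Rounded to 4 significant figures: 0.7257.

0.7257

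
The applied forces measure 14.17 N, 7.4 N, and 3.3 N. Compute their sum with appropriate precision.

24.9 N

14.17 N + 7.4 N + 3.3 N = 24.87 N.
Addition/subtraction keeps the fewest decimal places: 14.17 → 2 decimal places, 7.4 → 1 decimal place, 3.3 → 1 decimal place; limit is 1.
Rounded to 1 decimal place: 24.9 N.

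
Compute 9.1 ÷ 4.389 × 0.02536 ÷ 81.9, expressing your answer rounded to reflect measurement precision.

9.1 ÷ 4.389 × 0.02536 ÷ 81.9 = 0.000642009063062…
Multiplication/division keeps the fewest significant figures: 9.1 → 2 s.f., 4.389 → 4 s.f., 0.02536 → 4 s.f., 81.9 → 3 s.f.; limit is 2.
Rounded to 2 significant figures: 6.4 × 10⁻⁴.

6.4 × 10⁻⁴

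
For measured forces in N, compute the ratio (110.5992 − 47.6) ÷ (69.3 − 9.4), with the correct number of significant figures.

110.5992 − 47.6 = 62.9992, limited to 1 d.p. → 3 s.f.; 69.3 − 9.4 = 59.9, limited to 1 d.p. → 3 s.f.
Carrying full precision, 62.9992 ÷ 59.9 = 1.05173956594…; keep min(3, 3) = 3 s.f.
Rounded to 3 significant figures: 1.05.

1.05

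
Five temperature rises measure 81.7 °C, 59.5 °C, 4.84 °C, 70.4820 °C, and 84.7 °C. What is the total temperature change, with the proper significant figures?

301.2 °C

81.7 °C + 59.5 °C + 4.84 °C + 70.4820 °C + 84.7 °C = 301.2220 °C.
Addition/subtraction keeps the fewest decimal places: 81.7 → 1 decimal place, 59.5 → 1 decimal place, 4.84 → 2 decimal places, 70.4820 → 4 decimal places, 84.7 → 1 decimal place; limit is 1.
Rounded to 1 decimal place: 301.2 °C.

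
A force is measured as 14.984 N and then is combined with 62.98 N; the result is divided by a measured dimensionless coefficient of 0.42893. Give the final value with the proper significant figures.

181.8 N

14.984 N + 62.98 N = 77.964 N; the sum is limited to 2 decimal places (4 s.f.).
Carrying full precision, 77.964 ÷ 0.42893 = 181.763924183… N; 0.42893 has 5 s.f., so the result keeps min(4, 5) = 4 s.f.
Rounded to 4 significant figures: 181.8 N.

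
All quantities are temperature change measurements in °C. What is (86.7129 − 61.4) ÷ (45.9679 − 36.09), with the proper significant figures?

86.7129 − 61.4 = 25.3129, limited to 1 d.p. → 3 s.f.; 45.9679 − 36.09 = 9.8779, limited to 2 d.p. → 3 s.f.
Carrying full precision, 25.3129 ÷ 9.8779 = 2.5625790907…; keep min(3, 3) = 3 s.f.
Rounded to 3 significant figures: 2.56.

2.56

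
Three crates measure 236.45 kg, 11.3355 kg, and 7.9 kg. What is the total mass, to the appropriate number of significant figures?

255.7 kg

236.45 kg + 11.3355 kg + 7.9 kg = 255.6855 kg.
Addition/subtraction keeps the fewest decimal places: 236.45 → 2 decimal places, 11.3355 → 4 decimal places, 7.9 → 1 decimal place; limit is 1.
Rounded to 1 decimal place: 255.7 kg.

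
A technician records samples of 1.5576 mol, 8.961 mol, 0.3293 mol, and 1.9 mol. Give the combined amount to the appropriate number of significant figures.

12.7 mol

1.5576 mol + 8.961 mol + 0.3293 mol + 1.9 mol = 12.7479 mol.
Addition/subtraction keeps the fewest decimal places: 1.5576 → 4 decimal places, 8.961 → 3 decimal places, 0.3293 → 4 decimal places, 1.9 → 1 decimal place; limit is 1.
Rounded to 1 decimal place: 12.7 mol.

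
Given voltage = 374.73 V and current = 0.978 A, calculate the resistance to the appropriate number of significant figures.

resistance = 374.73 V ÷ 0.978 A = 383.159509202… Ω.
374.73 has 5 significant figures; 0.978 has 3.
Division/multiplication keeps the fewest: 3 significant figures.
Rounded: 383 Ω.

383 Ω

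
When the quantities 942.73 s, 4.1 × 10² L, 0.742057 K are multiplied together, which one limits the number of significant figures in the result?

4.1 × 10² L

942.73 s → 5 s.f.; 4.1 × 10² L → 2 s.f.; 0.742057 K → 6 s.f.
The fewest is 2 significant figures, from 4.1 × 10² L.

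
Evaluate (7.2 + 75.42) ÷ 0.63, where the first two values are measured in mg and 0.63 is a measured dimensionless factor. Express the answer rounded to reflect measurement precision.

7.2 mg + 75.42 mg = 82.62 mg; the sum is limited to 1 decimal place (3 s.f.).
Carrying full precision, 82.62 ÷ 0.63 = 131.142857143… mg; 0.63 has 2 s.f., so the result keeps min(3, 2) = 2 s.f.
Rounded to 2 significant figures: 1.3 × 10² mg.

1.3 × 10² mg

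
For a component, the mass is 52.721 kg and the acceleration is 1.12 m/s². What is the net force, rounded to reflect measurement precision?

59.0 N

net force = 52.721 kg × 1.12 m/s² = 59.04752 N.
52.721 has 5 significant figures; 1.12 has 3.
Division/multiplication keeps the fewest: 3 significant figures.
Rounded: 59.0 N.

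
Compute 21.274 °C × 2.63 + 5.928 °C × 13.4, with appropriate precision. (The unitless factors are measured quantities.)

135.4 °C

21.274 × 2.63 = 55.95062 → 56.0 °C (3 s.f., last digit at the 10^-1 place).
5.928 × 13.4 = 79.4352 → 79.4 °C (3 s.f., last digit at the 10^-1 place).
Sum: 135.38582 °C; keep the coarser place, 10^-1.
Result: 135.4 °C.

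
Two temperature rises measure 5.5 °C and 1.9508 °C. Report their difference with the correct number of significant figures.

5.5 °C − 1.9508 °C = 3.5492 °C.
Addition/subtraction keeps the fewest decimal places: 5.5 → 1 decimal place, 1.9508 → 4 decimal places; limit is 1.
Rounded to 1 decimal place: 3.5 °C.

3.5 °C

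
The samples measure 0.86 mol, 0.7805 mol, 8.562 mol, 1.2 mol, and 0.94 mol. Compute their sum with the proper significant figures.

0.86 mol + 0.7805 mol + 8.562 mol + 1.2 mol + 0.94 mol = 12.3425 mol.
Addition/subtraction keeps the fewest decimal places: 0.86 → 2 decimal places, 0.7805 → 4 decimal places, 8.562 → 3 decimal places, 1.2 → 1 decimal place, 0.94 → 2 decimal places; limit is 1.
Rounded to 1 decimal place: 12.3 mol.

12.3 mol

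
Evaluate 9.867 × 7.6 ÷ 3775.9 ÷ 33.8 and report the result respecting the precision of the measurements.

9.867 × 7.6 ÷ 3775.9 ÷ 33.8 = 0.000587572601132…
Multiplication/division keeps the fewest significant figures: 9.867 → 4 s.f., 7.6 → 2 s.f., 3775.9 → 5 s.f., 33.8 → 3 s.f.; limit is 2.
Rounded to 2 significant figures: 5.9 × 10^-4.

5.9 × 10^-4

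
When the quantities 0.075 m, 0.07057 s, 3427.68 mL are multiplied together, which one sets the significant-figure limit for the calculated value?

0.075 m → 2 s.f.; 0.07057 s → 4 s.f.; 3427.68 mL → 6 s.f.
The fewest is 2 significant figures, from 0.075 m.

0.075 m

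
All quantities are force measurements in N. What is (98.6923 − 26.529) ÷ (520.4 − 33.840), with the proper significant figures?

0.1483

98.6923 − 26.529 = 72.1633, limited to 3 d.p. → 5 s.f.; 520.4 − 33.840 = 486.560, limited to 1 d.p. → 4 s.f.
Carrying full precision, 72.1633 ÷ 486.560 = 0.148313260441…; keep min(5, 4) = 4 s.f.
Rounded to 4 significant figures: 0.1483.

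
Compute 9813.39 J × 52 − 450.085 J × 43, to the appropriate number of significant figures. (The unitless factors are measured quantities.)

4.9 × 10⁵ J

9813.39 × 52 = 510296.28 → 5.1 × 10⁵ J (2 s.f., last digit at the 10^4 place).
450.085 × 43 = 19353.655 → 1.9 × 10⁴ J (2 s.f., last digit at the 10^3 place).
Difference: 490942.625 J; keep the coarser place, 10^4.
Result: 4.9 × 10⁵ J.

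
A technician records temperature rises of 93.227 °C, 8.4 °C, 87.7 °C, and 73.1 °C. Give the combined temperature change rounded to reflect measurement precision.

93.227 °C + 8.4 °C + 87.7 °C + 73.1 °C = 262.427 °C.
Addition/subtraction keeps the fewest decimal places: 93.227 → 3 decimal places, 8.4 → 1 decimal place, 87.7 → 1 decimal place, 73.1 → 1 decimal place; limit is 1.
Rounded to 1 decimal place: 262.4 °C.

262.4 °C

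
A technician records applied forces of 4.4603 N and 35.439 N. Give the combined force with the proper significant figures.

4.4603 N + 35.439 N = 39.8993 N.
Addition/subtraction keeps the fewest decimal places: 4.4603 → 4 decimal places, 35.439 → 3 decimal places; limit is 3.
Rounded to 3 decimal places: 39.899 N.

39.899 N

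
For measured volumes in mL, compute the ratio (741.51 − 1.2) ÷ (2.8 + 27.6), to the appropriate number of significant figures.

24.4

741.51 − 1.2 = 740.31, limited to 1 d.p. → 4 s.f.; 2.8 + 27.6 = 30.4, limited to 1 d.p. → 3 s.f.
Carrying full precision, 740.31 ÷ 30.4 = 24.3523026316…; keep min(4, 3) = 3 s.f.
Rounded to 3 significant figures: 24.4.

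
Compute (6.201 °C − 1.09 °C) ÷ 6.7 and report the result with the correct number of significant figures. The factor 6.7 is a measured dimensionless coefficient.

6.201 °C − 1.09 °C = 5.111 °C; the difference is limited to 2 decimal places (3 s.f.).
Carrying full precision, 5.111 ÷ 6.7 = 0.762835820896… °C; 6.7 has 2 s.f., so the result keeps min(3, 2) = 2 s.f.
Rounded to 2 significant figures: 0.76 °C.

0.76 °C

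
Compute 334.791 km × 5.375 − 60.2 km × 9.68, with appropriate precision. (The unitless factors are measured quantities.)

334.791 × 5.375 = 1799.501625 → 1.800 × 10^3 km (4 s.f., last digit at the 10^0 place).
60.2 × 9.68 = 582.736 → 583 km (3 s.f., last digit at the 10^0 place).
Difference: 1216.765625 km; keep the coarser place, 10^0.
Result: 1217 km.

1217 km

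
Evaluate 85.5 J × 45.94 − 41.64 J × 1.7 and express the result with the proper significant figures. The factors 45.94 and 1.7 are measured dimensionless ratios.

85.5 × 45.94 = 3927.87 → 3.93 × 10³ J (3 s.f., last digit at the 10^1 place).
41.64 × 1.7 = 70.788 → 71 J (2 s.f., last digit at the 10^0 place).
Difference: 3857.082 J; keep the coarser place, 10^1.
Result: 3.86 × 10³ J.

3.86 × 10³ J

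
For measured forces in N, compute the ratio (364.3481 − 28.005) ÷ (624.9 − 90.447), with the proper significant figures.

364.3481 − 28.005 = 336.3431, limited to 3 d.p. → 6 s.f.; 624.9 − 90.447 = 534.453, limited to 1 d.p. → 4 s.f.
Carrying full precision, 336.3431 ÷ 534.453 = 0.629322129355…; keep min(6, 4) = 4 s.f.
Rounded to 4 significant figures: 0.6293.

0.6293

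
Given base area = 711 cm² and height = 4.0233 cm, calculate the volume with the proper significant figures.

2.86 × 10³ cm³

volume = 711 cm² × 4.0233 cm = 2860.5663 cm³.
711 has 3 significant figures; 4.0233 has 5.
Division/multiplication keeps the fewest: 3 significant figures.
Rounded: 2.86 × 10³ cm³.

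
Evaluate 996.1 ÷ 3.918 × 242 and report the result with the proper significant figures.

6.15 × 10^4

996.1 ÷ 3.918 × 242 = 61525.3190403…
Multiplication/division keeps the fewest significant figures: 996.1 → 4 s.f., 3.918 → 4 s.f., 242 → 3 s.f.; limit is 3.
Rounded to 3 significant figures: 6.15 × 10^4.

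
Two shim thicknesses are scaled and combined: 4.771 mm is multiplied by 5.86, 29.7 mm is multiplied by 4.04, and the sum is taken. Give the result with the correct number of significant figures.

4.771 × 5.86 = 27.95806 → 28.0 mm (3 s.f., last digit at the 10^-1 place).
29.7 × 4.04 = 119.988 → 1.20 × 10² mm (3 s.f., last digit at the 10^0 place).
Sum: 147.94606 mm; keep the coarser place, 10^0.
Result: 148 mm.

148 mm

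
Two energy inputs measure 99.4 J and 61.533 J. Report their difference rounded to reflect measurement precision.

99.4 J − 61.533 J = 37.867 J.
Addition/subtraction keeps the fewest decimal places: 99.4 → 1 decimal place, 61.533 → 3 decimal places; limit is 1.
Rounded to 1 decimal place: 37.9 J.

37.9 J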